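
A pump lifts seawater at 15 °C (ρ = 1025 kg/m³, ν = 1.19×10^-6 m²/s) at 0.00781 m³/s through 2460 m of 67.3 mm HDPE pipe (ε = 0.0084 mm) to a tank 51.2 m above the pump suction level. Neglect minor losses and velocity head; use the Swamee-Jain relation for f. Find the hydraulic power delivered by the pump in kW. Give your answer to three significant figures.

V = 4Q/(πD²) = 2.195 m/s; Re = 1.24×10^5; ε/D = 1.25×10^-4; f = 0.01790
h_f = f(L/D)V²/2g = 160.7 m
Total head H = z + h_f = 51.2 + 160.7 = 211.9 m
P_hyd = ρgQH = 1025·9.81·0.00781·211.9 = 16.64 kW

P_hyd ≈ 16.6 kW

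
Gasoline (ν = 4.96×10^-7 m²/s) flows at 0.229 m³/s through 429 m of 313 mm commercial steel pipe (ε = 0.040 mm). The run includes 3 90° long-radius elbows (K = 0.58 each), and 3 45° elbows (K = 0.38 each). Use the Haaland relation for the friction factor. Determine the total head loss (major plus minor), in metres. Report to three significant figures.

H_L ≈ 9.49 m

V = 4Q/(πD²) = 2.976 m/s; V²/2g = 0.4515 m
Re = 1.88×10^6, ε/D = 1.28×10^-4 → f = 0.01324 (Haaland)
Major: h_f = f(L/D)·V²/2g = 0.01324·1371·0.4515 = 8.190 m
Minor: ΣK = 2.88; h_m = ΣK·V²/2g = 1.300 m
Total H_L = 8.190 + 1.300 = 9.490 m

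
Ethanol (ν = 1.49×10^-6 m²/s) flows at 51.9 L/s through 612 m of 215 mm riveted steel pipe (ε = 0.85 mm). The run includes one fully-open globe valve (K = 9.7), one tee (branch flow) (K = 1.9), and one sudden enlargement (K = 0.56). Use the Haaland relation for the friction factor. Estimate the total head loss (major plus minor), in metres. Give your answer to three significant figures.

H_L ≈ 9.82 m

V = 4Q/(πD²) = 1.430 m/s; V²/2g = 0.1042 m
Re = 2.06×10^5, ε/D = 0.00395 → f = 0.02886 (Haaland)
Major: h_f = f(L/D)·V²/2g = 0.02886·2847·0.1042 = 8.557 m
Minor: ΣK = 12.2; h_m = ΣK·V²/2g = 1.267 m
Total H_L = 8.557 + 1.267 = 9.824 m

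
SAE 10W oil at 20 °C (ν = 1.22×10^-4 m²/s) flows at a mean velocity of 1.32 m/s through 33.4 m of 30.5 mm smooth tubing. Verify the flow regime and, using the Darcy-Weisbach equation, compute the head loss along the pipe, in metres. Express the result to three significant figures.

Re = VD/ν = 1.32·0.03050/1.22×10^-4 = 330 → laminar (Re < 2300)
f = 64/Re = 0.1939
h_f = f(L/D)V²/(2g) = 0.1939·(33.4/0.03050)·1.32²/(2·9.81) = 18.86 m

h_f ≈ 18.9 m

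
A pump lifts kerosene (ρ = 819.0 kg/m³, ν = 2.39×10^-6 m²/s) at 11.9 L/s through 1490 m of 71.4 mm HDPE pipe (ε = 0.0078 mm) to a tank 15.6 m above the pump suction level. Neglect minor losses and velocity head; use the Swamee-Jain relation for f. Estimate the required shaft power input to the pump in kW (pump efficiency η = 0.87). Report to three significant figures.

P_shaft ≈ 21.2 kW

V = 4Q/(πD²) = 2.972 m/s; Re = 8.88×10^4; ε/D = 1.09×10^-4; f = 0.01892
h_f = f(L/D)V²/2g = 177.7 m
Total head H = z + h_f = 15.6 + 177.7 = 193.3 m
P_hyd = ρgQH = 819.0·9.81·0.0119·193.3 = 18.48 kW
P_shaft = P_hyd/η = 18.48/0.87 = 21.25 kW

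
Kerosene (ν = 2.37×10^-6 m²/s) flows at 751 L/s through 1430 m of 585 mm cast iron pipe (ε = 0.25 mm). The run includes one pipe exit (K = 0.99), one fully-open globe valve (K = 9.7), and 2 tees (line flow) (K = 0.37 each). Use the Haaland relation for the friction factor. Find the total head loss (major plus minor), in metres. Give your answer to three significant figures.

H_L ≈ 20.9 m

V = 4Q/(πD²) = 2.794 m/s; V²/2g = 0.3979 m
Re = 6.90×10^5, ε/D = 4.27×10^-4 → f = 0.01686 (Haaland)
Major: h_f = f(L/D)·V²/2g = 0.01686·2444·0.3979 = 16.40 m
Minor: ΣK = 11.4; h_m = ΣK·V²/2g = 4.548 m
Total H_L = 16.40 + 4.548 = 20.94 m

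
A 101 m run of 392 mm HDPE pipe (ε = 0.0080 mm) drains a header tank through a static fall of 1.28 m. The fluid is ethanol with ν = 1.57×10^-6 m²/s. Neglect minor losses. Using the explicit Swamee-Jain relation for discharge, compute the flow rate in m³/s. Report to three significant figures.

Q ≈ 0.333 m³/s

Swamee-Jain (Type II): Q = -0.965·√(gD⁵h_f/L)·ln[ε/(3.7D) + √(3.17ν²L/(gD³h_f))]
√(gD⁵h_f/L) = √(9.81·0.392⁵·1.28/101) = 0.03392
ε/(3.7D) = 5.52×10^-6; √(3.17ν²L/(gD³h_f)) = 3.23×10^-5
Q = -0.965·0.03392·ln(3.782×10^-5) = 0.3333 m³/s
Check: V = 2.76 m/s, Re = 6.90×10^5, f = 0.01276, h_f = 1.28 m ≈ 1.28 m ✓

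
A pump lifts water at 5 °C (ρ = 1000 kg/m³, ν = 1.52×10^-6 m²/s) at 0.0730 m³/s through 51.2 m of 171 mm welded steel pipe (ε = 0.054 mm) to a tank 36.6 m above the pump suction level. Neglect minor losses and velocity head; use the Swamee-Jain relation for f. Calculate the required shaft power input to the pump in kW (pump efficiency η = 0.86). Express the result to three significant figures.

P_shaft ≈ 32.6 kW

V = 4Q/(πD²) = 3.179 m/s; Re = 3.58×10^5; ε/D = 3.16×10^-4; f = 0.01691
h_f = f(L/D)V²/2g = 2.608 m
Total head H = z + h_f = 36.6 + 2.608 = 39.21 m
P_hyd = ρgQH = 1000·9.81·0.0730·39.21 = 28.08 kW
P_shaft = P_hyd/η = 28.08/0.86 = 32.65 kW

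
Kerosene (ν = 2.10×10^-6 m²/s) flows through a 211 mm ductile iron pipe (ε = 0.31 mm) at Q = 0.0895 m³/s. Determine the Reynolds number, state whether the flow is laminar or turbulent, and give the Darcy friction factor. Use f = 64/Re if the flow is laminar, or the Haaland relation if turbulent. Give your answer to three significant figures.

Re ≈ 2.57×10^5; turbulent; f ≈ 0.0224

V = 4Q/(πD²) = 2.560 m/s
Re = VD/ν = 2.560·0.211/2.10×10^-6 = 2.57×10^5
Re > 4000 → turbulent; ε/D = 0.00147
Haaland: f = 0.02241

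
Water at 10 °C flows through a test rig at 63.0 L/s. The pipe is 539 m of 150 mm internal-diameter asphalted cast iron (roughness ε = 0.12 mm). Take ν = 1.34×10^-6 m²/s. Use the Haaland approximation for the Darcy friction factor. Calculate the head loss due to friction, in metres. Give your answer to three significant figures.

V = 4Q/(πD²) = 4·0.0630/(π·0.150²) = 3.565 m/s
Re = VD/ν = 3.565·0.150/1.34×10^-6 = 3.99×10^5 → turbulent
ε/D = 0.12/150 = 8.00×10^-4
Haaland: f = 0.01940
h_f = f(L/D)V²/(2g) = 0.01940·(539/0.150)·3.565²/(2·9.81) = 45.17 m

h_f ≈ 45.2 m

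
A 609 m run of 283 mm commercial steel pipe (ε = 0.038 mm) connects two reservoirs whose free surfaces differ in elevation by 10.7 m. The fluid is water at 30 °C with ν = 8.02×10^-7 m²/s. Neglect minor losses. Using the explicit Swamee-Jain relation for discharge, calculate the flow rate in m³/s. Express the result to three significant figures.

Q ≈ 0.166 m³/s

Swamee-Jain (Type II): Q = -0.965·√(gD⁵h_f/L)·ln[ε/(3.7D) + √(3.17ν²L/(gD³h_f))]
√(gD⁵h_f/L) = √(9.81·0.283⁵·10.7/609) = 0.01769
ε/(3.7D) = 3.63×10^-5; √(3.17ν²L/(gD³h_f)) = 2.28×10^-5
Q = -0.965·0.01769·ln(5.914×10^-5) = 0.1662 m³/s
Check: V = 2.64 m/s, Re = 9.32×10^5, f = 0.01406, h_f = 10.8 m ≈ 10.7 m ✓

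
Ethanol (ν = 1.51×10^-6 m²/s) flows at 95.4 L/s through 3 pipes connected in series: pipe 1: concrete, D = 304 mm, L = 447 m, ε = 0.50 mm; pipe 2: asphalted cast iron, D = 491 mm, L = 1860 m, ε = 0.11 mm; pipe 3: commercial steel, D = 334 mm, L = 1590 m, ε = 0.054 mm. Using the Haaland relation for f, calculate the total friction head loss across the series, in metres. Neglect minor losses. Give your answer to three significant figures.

H ≈ 8.49 m

Pipe 1: V = 1.314 m/s, Re = 2.65×10^5, ε/D = 0.00164, f = 0.02298, h_1 = f(L/D)V²/2g = 2.975 m
Pipe 2: V = 0.5038 m/s, Re = 1.64×10^5, ε/D = 2.24×10^-4, f = 0.01749, h_2 = f(L/D)V²/2g = 0.8571 m
Pipe 3: V = 1.089 m/s, Re = 2.41×10^5, ε/D = 1.62×10^-4, f = 0.01620, h_3 = f(L/D)V²/2g = 4.659 m
Series → Q common, losses add: H = Σh = 8.491 m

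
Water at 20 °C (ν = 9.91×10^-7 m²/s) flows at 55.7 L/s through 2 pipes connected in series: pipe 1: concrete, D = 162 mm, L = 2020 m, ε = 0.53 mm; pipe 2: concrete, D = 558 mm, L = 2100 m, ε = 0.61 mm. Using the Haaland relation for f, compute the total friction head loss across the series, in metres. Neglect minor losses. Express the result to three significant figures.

H ≈ 126 m

Pipe 1: V = 2.702 m/s, Re = 4.42×10^5, ε/D = 0.00327, f = 0.02713, h_1 = f(L/D)V²/2g = 125.9 m
Pipe 2: V = 0.2278 m/s, Re = 1.28×10^5, ε/D = 0.00109, f = 0.02186, h_2 = f(L/D)V²/2g = 0.2175 m
Series → Q common, losses add: H = Σh = 126.1 m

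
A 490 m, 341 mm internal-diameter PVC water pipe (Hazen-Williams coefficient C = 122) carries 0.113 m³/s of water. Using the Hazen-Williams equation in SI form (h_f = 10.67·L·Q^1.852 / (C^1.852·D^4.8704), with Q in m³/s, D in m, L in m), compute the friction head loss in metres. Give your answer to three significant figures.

h_f ≈ 2.38 m

h_f = 10.67·490·0.113^1.852 / (122^1.852·0.341^4.8704) = 2.379 m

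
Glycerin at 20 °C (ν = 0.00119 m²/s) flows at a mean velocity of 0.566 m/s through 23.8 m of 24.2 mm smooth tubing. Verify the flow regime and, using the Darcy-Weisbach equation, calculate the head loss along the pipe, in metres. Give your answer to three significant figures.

Re = VD/ν = 0.566·0.02420/0.00119 = 11.5 → laminar (Re < 2300)
f = 64/Re = 5.560
h_f = f(L/D)V²/(2g) = 5.560·(23.8/0.02420)·0.566²/(2·9.81) = 89.29 m

h_f ≈ 89.3 m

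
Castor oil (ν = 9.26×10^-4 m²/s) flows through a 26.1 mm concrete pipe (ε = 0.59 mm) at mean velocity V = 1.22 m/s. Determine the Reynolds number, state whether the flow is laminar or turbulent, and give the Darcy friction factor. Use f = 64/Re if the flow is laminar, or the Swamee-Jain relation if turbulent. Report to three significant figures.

Re = VD/ν = 1.220·0.0261/9.26×10^-4 = 34.4
Re < 2300 → laminar → f = 64/Re = 1.861

Re ≈ 34.4; laminar; f = 64/Re ≈ 1.86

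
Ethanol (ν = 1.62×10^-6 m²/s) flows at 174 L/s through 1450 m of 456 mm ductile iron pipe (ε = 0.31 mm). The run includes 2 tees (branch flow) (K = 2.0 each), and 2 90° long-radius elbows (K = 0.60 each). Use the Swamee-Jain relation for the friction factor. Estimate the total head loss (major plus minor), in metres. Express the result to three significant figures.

H_L ≈ 3.85 m

V = 4Q/(πD²) = 1.065 m/s; V²/2g = 0.05786 m
Re = 3.00×10^5, ε/D = 6.80×10^-4 → f = 0.01929 (Swamee-Jain)
Major: h_f = f(L/D)·V²/2g = 0.01929·3180·0.05786 = 3.549 m
Minor: ΣK = 5.20; h_m = ΣK·V²/2g = 0.3009 m
Total H_L = 3.549 + 0.3009 = 3.850 m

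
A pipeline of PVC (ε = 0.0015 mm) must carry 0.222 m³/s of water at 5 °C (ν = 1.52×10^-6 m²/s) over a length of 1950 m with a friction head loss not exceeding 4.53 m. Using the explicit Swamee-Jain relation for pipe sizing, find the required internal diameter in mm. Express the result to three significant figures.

D ≈ 482 mm

Swamee-Jain (Type III): D = 0.66·[ε^1.25·(LQ²/(gh_f))^4.75 + ν·Q^9.4·(L/(gh_f))^5.2]^0.04
LQ²/(gh_f) = 2.163; L/(gh_f) = 43.88
Term 1 = ε^1.25·(…)^4.75 = 2.05×10^-6; Term 2 = ν·Q^9.4·(…)^5.2 = 3.78×10^-4
D = 0.66·(2.05×10^-6 + 3.78×10^-4)^0.04 = 0.4817 m = 482 mm
Check: V = 1.22 m/s, Re = 3.86×10^5, f = 0.01376, h_f = 4.22 m ≈ 4.53 m ✓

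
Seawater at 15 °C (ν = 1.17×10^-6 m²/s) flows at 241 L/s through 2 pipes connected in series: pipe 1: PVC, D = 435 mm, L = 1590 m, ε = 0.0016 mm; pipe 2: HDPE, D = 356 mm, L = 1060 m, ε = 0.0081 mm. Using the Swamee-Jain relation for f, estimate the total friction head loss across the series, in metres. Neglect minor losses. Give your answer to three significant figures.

H ≈ 17.5 m

Pipe 1: V = 1.622 m/s, Re = 6.03×10^5, ε/D = 3.68×10^-6, f = 0.01273, h_1 = f(L/D)V²/2g = 6.237 m
Pipe 2: V = 2.421 m/s, Re = 7.37×10^5, ε/D = 2.28×10^-5, f = 0.01268, h_2 = f(L/D)V²/2g = 11.28 m
Series → Q common, losses add: H = Σh = 17.51 m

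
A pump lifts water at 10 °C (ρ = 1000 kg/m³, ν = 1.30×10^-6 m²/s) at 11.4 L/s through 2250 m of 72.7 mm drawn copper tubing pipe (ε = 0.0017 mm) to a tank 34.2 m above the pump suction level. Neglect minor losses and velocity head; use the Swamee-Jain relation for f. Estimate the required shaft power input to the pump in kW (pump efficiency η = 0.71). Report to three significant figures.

V = 4Q/(πD²) = 2.746 m/s; Re = 1.54×10^5; ε/D = 2.34×10^-5; f = 0.01655
h_f = f(L/D)V²/2g = 196.8 m
Total head H = z + h_f = 34.2 + 196.8 = 231.0 m
P_hyd = ρgQH = 1000·9.81·0.0114·231.0 = 25.84 kW
P_shaft = P_hyd/η = 25.84/0.71 = 36.39 kW

P_shaft ≈ 36.4 kW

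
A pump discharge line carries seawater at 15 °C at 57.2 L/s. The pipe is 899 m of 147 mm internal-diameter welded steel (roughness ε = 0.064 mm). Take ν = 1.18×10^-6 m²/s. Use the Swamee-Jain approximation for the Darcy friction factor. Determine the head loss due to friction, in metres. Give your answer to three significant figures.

h_f ≈ 62.1 m

V = 4Q/(πD²) = 4·0.0572/(π·0.147²) = 3.370 m/s
Re = VD/ν = 3.370·0.147/1.18×10^-6 = 4.20×10^5 → turbulent
ε/D = 0.064/147 = 4.35×10^-4
Swamee-Jain: f = 0.01754
h_f = f(L/D)V²/(2g) = 0.01754·(899/0.147)·3.370²/(2·9.81) = 62.09 m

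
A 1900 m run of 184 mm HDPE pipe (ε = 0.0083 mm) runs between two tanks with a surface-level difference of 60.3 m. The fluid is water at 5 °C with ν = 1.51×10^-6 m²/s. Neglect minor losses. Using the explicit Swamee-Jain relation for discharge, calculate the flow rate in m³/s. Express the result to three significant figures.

Q ≈ 0.0745 m³/s

Swamee-Jain (Type II): Q = -0.965·√(gD⁵h_f/L)·ln[ε/(3.7D) + √(3.17ν²L/(gD³h_f))]
√(gD⁵h_f/L) = √(9.81·0.184⁵·60.3/1900) = 0.008103
ε/(3.7D) = 1.22×10^-5; √(3.17ν²L/(gD³h_f)) = 6.10×10^-5
Q = -0.965·0.008103·ln(7.324×10^-5) = 0.07446 m³/s
Check: V = 2.80 m/s, Re = 3.41×10^5, f = 0.01458, h_f = 60.2 m ≈ 60.3 m ✓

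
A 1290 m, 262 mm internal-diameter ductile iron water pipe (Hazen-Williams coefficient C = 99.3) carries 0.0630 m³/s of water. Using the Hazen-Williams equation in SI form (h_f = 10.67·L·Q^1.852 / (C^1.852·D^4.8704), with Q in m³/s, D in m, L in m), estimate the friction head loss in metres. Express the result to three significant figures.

h_f = 10.67·1290·0.0630^1.852 / (99.3^1.852·0.262^4.8704) = 11.22 m

h_f ≈ 11.2 m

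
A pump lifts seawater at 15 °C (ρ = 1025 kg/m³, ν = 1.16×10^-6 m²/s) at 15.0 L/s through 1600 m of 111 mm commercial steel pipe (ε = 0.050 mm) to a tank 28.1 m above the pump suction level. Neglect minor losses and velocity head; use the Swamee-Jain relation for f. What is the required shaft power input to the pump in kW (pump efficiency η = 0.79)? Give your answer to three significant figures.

V = 4Q/(πD²) = 1.550 m/s; Re = 1.48×10^5; ε/D = 4.50×10^-4; f = 0.01925
h_f = f(L/D)V²/2g = 33.98 m
Total head H = z + h_f = 28.1 + 33.98 = 62.08 m
P_hyd = ρgQH = 1025·9.81·0.0150·62.08 = 9.364 kW
P_shaft = P_hyd/η = 9.364/0.79 = 11.85 kW

P_shaft ≈ 11.9 kW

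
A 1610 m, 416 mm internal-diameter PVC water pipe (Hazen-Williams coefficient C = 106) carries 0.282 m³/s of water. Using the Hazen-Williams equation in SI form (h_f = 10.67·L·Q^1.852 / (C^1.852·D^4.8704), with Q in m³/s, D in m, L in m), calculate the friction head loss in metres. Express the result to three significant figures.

h_f = 10.67·1610·0.282^1.852 / (106^1.852·0.416^4.8704) = 20.95 m

h_f ≈ 20.9 m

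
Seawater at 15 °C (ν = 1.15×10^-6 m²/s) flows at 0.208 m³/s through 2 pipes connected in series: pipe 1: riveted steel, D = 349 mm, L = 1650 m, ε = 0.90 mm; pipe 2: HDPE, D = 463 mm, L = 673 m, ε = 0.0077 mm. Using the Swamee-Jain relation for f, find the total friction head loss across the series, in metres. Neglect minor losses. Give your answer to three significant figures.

Pipe 1: V = 2.174 m/s, Re = 6.60×10^5, ε/D = 0.00258, f = 0.02541, h_1 = f(L/D)V²/2g = 28.95 m
Pipe 2: V = 1.235 m/s, Re = 4.97×10^5, ε/D = 1.66×10^-5, f = 0.01337, h_2 = f(L/D)V²/2g = 1.511 m
Series → Q common, losses add: H = Σh = 30.46 m

H ≈ 30.5 m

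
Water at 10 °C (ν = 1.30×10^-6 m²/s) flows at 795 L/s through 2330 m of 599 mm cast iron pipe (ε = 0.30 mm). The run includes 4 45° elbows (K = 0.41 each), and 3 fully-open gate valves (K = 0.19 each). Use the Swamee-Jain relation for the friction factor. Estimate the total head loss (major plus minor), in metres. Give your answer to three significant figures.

H_L ≈ 28.0 m

V = 4Q/(πD²) = 2.821 m/s; V²/2g = 0.4056 m
Re = 1.30×10^6, ε/D = 5.01×10^-4 → f = 0.01718 (Swamee-Jain)
Major: h_f = f(L/D)·V²/2g = 0.01718·3890·0.4056 = 27.12 m
Minor: ΣK = 2.21; h_m = ΣK·V²/2g = 0.8965 m
Total H_L = 27.12 + 0.8965 = 28.01 m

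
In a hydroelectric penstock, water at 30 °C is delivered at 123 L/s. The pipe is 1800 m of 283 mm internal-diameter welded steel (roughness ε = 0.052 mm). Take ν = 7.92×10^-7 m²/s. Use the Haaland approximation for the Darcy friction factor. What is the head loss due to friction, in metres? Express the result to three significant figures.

V = 4Q/(πD²) = 4·0.123/(π·0.283²) = 1.955 m/s
Re = VD/ν = 1.955·0.283/7.92×10^-7 = 6.99×10^5 → turbulent
ε/D = 0.052/283 = 1.84×10^-4
Haaland: f = 0.01474
h_f = f(L/D)V²/(2g) = 0.01474·(1800/0.283)·1.955²/(2·9.81) = 18.27 m

h_f ≈ 18.3 m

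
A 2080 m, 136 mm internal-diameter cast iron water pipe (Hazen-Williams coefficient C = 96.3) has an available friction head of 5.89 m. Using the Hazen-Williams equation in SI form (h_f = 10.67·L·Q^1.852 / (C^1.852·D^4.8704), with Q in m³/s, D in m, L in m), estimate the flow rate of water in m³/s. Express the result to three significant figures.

Rearranging: Q = [h_f·C^1.852·D^4.8704 / (10.67·L)]^(1/1.852)
Q = [5.89·96.3^1.852·0.136^4.8704 / (10.67·2080)]^0.540 = 0.005944 m³/s

Q ≈ 0.00594 m³/s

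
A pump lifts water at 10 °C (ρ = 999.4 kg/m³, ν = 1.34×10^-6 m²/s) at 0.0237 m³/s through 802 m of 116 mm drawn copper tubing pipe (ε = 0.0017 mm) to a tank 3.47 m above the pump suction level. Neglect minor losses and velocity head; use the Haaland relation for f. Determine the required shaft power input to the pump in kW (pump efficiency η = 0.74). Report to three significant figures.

V = 4Q/(πD²) = 2.243 m/s; Re = 1.94×10^5; ε/D = 1.47×10^-5; f = 0.01568
h_f = f(L/D)V²/2g = 27.78 m
Total head H = z + h_f = 3.47 + 27.78 = 31.25 m
P_hyd = ρgQH = 999.4·9.81·0.0237·31.25 = 7.262 kW
P_shaft = P_hyd/η = 7.262/0.74 = 9.813 kW

P_shaft ≈ 9.81 kW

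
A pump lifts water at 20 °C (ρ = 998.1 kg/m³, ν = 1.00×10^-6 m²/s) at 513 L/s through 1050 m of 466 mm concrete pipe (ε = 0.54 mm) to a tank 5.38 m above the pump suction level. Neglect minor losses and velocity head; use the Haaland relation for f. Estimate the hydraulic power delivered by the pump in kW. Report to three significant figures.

V = 4Q/(πD²) = 3.008 m/s; Re = 1.40×10^6; ε/D = 0.00116; f = 0.02057
h_f = f(L/D)V²/2g = 21.37 m
Total head H = z + h_f = 5.38 + 21.37 = 26.75 m
P_hyd = ρgQH = 998.1·9.81·0.513·26.75 = 134.4 kW

P_hyd ≈ 134 kW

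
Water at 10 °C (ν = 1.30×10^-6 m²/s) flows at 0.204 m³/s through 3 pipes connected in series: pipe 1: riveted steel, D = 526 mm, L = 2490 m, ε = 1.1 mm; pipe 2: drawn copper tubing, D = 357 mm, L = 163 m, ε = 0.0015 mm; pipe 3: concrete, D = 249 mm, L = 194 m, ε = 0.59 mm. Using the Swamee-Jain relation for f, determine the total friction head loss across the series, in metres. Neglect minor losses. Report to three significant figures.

Pipe 1: V = 0.9388 m/s, Re = 3.80×10^5, ε/D = 0.00209, f = 0.02430, h_1 = f(L/D)V²/2g = 5.166 m
Pipe 2: V = 2.038 m/s, Re = 5.60×10^5, ε/D = 4.20×10^-6, f = 0.01290, h_2 = f(L/D)V²/2g = 1.247 m
Pipe 3: V = 4.189 m/s, Re = 8.02×10^5, ε/D = 0.00237, f = 0.02480, h_3 = f(L/D)V²/2g = 17.28 m
Series → Q common, losses add: H = Σh = 23.70 m

H ≈ 23.7 m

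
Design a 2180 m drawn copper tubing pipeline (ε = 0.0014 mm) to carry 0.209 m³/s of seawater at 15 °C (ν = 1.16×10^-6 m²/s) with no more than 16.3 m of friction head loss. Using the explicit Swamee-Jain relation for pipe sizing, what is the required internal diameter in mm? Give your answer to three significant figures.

Swamee-Jain (Type III): D = 0.66·[ε^1.25·(LQ²/(gh_f))^4.75 + ν·Q^9.4·(L/(gh_f))^5.2]^0.04
LQ²/(gh_f) = 0.5955; L/(gh_f) = 13.63
Term 1 = ε^1.25·(…)^4.75 = 4.11×10^-9; Term 2 = ν·Q^9.4·(…)^5.2 = 3.75×10^-7
D = 0.66·(4.11×10^-9 + 3.75×10^-7)^0.04 = 0.3653 m = 365 mm
Check: V = 1.99 m/s, Re = 6.28×10^5, f = 0.01264, h_f = 15.3 m ≈ 16.3 m ✓

D ≈ 365 mm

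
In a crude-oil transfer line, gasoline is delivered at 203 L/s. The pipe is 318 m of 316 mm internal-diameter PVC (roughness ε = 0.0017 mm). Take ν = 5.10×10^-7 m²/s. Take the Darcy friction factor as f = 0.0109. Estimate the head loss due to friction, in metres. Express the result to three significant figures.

V = 4Q/(πD²) = 4·0.203/(π·0.316²) = 2.588 m/s
h_f = f(L/D)V²/(2g) = 0.01090·(318/0.316)·2.588²/(2·9.81) = 3.746 m

h_f ≈ 3.75 m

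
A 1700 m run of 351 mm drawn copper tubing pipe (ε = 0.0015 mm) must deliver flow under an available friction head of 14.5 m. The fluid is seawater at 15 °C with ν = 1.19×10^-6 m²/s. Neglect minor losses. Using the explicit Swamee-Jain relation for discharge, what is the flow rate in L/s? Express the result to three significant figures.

Q ≈ 208 L/s

Swamee-Jain (Type II): Q = -0.965·√(gD⁵h_f/L)·ln[ε/(3.7D) + √(3.17ν²L/(gD³h_f))]
√(gD⁵h_f/L) = √(9.81·0.351⁵·14.5/1700) = 0.02111
ε/(3.7D) = 1.16×10^-6; √(3.17ν²L/(gD³h_f)) = 3.52×10^-5
Q = -0.965·0.02111·ln(3.638×10^-5) = 0.2083 m³/s
Check: V = 2.15 m/s, Re = 6.35×10^5, f = 0.01263, h_f = 14.4 m ≈ 14.5 m ✓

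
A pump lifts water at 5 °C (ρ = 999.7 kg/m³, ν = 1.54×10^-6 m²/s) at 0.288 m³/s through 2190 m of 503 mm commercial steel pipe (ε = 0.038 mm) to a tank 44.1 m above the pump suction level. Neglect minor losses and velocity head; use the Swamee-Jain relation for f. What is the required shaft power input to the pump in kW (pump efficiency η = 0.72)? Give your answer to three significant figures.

V = 4Q/(πD²) = 1.449 m/s; Re = 4.73×10^5; ε/D = 7.55×10^-5; f = 0.01427
h_f = f(L/D)V²/2g = 6.652 m
Total head H = z + h_f = 44.1 + 6.652 = 50.75 m
P_hyd = ρgQH = 999.7·9.81·0.288·50.75 = 143.3 kW
P_shaft = P_hyd/η = 143.3/0.72 = 199.1 kW

P_shaft ≈ 199 kW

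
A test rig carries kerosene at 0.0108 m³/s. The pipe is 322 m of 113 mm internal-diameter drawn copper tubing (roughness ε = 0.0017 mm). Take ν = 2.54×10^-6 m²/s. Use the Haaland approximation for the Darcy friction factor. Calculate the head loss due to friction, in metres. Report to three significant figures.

V = 4Q/(πD²) = 4·0.0108/(π·0.113²) = 1.077 m/s
Re = VD/ν = 1.077·0.113/2.54×10^-6 = 4.79×10^4 → turbulent
ε/D = 0.0017/113 = 1.50×10^-5
Haaland: f = 0.02095
h_f = f(L/D)V²/(2g) = 0.02095·(322/0.113)·1.077²/(2·9.81) = 3.528 m

h_f ≈ 3.53 m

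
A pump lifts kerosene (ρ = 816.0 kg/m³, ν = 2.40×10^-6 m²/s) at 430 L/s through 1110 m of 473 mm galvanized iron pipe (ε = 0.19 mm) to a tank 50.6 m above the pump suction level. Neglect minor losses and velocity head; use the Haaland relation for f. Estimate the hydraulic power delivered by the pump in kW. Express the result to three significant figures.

P_hyd ≈ 216 kW

V = 4Q/(πD²) = 2.447 m/s; Re = 4.82×10^5; ε/D = 4.02×10^-4; f = 0.01695
h_f = f(L/D)V²/2g = 12.14 m
Total head H = z + h_f = 50.6 + 12.14 = 62.74 m
P_hyd = ρgQH = 816.0·9.81·0.430·62.74 = 216.0 kW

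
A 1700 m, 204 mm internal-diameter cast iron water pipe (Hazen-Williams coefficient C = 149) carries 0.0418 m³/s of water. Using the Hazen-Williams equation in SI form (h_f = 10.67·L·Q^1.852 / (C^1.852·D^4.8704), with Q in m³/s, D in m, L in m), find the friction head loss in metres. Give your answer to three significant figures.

h_f = 10.67·1700·0.0418^1.852 / (149^1.852·0.204^4.8704) = 11.03 m

h_f ≈ 11.0 m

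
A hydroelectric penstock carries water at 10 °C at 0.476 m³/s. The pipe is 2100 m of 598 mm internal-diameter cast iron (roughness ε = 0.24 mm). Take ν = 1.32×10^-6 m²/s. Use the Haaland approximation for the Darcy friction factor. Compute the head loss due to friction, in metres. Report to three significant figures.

V = 4Q/(πD²) = 4·0.476/(π·0.598²) = 1.695 m/s
Re = VD/ν = 1.695·0.598/1.32×10^-6 = 7.68×10^5 → turbulent
ε/D = 0.24/598 = 4.01×10^-4
Haaland: f = 0.01660
h_f = f(L/D)V²/(2g) = 0.01660·(2100/0.598)·1.695²/(2·9.81) = 8.533 m

h_f ≈ 8.53 m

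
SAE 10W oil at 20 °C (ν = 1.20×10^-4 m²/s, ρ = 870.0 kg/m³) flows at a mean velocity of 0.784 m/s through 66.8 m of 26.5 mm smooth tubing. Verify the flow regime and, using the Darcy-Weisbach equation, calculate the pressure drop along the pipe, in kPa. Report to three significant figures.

Δp ≈ 249 kPa

Re = VD/ν = 0.784·0.02650/1.20×10^-4 = 173 → laminar (Re < 2300)
f = 64/Re = 0.3697
h_f = f(L/D)V²/(2g) = 0.3697·(66.8/0.02650)·0.784²/(2·9.81) = 29.19 m
Δp = ρg·h_f = 870.0·9.81·29.19 = 249.1 kPa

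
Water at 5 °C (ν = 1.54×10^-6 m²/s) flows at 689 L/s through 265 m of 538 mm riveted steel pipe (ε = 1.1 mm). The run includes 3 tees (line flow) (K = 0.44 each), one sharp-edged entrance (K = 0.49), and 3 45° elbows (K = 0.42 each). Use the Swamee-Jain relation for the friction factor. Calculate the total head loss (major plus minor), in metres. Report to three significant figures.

H_L ≈ 6.93 m

V = 4Q/(πD²) = 3.031 m/s; V²/2g = 0.4682 m
Re = 1.06×10^6, ε/D = 0.00204 → f = 0.02380 (Swamee-Jain)
Major: h_f = f(L/D)·V²/2g = 0.02380·492.6·0.4682 = 5.489 m
Minor: ΣK = 3.07; h_m = ΣK·V²/2g = 1.437 m
Total H_L = 5.489 + 1.437 = 6.927 m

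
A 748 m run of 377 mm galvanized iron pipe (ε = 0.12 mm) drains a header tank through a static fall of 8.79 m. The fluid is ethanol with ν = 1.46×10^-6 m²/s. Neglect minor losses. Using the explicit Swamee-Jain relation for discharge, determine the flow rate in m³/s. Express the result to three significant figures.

Q ≈ 0.258 m³/s

Swamee-Jain (Type II): Q = -0.965·√(gD⁵h_f/L)·ln[ε/(3.7D) + √(3.17ν²L/(gD³h_f))]
√(gD⁵h_f/L) = √(9.81·0.377⁵·8.79/748) = 0.02963
ε/(3.7D) = 8.60×10^-5; √(3.17ν²L/(gD³h_f)) = 3.31×10^-5
Q = -0.965·0.02963·ln(1.191×10^-4) = 0.2584 m³/s
Check: V = 2.31 m/s, Re = 5.98×10^5, f = 0.01633, h_f = 8.85 m ≈ 8.79 m ✓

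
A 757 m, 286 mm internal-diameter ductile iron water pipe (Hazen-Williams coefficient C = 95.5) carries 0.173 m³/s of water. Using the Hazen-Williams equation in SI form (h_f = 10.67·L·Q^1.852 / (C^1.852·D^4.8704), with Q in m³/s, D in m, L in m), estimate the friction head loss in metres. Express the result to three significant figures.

h_f ≈ 30.0 m

h_f = 10.67·757·0.173^1.852 / (95.5^1.852·0.286^4.8704) = 29.98 m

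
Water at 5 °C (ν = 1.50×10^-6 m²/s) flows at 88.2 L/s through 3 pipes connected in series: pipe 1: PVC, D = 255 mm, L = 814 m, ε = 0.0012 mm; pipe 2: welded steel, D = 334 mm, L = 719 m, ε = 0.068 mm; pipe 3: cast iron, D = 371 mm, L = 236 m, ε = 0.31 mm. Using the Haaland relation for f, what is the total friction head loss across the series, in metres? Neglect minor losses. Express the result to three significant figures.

Pipe 1: V = 1.727 m/s, Re = 2.94×10^5, ε/D = 4.71×10^-6, f = 0.01444, h_1 = f(L/D)V²/2g = 7.006 m
Pipe 2: V = 1.007 m/s, Re = 2.24×10^5, ε/D = 2.04×10^-4, f = 0.01665, h_2 = f(L/D)V²/2g = 1.851 m
Pipe 3: V = 0.8159 m/s, Re = 2.02×10^5, ε/D = 8.36×10^-4, f = 0.02022, h_3 = f(L/D)V²/2g = 0.4364 m
Series → Q common, losses add: H = Σh = 9.294 m

H ≈ 9.29 m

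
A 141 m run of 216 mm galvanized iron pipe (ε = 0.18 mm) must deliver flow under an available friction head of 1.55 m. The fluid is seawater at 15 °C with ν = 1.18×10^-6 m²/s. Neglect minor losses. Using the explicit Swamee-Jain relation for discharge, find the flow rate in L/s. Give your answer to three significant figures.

Swamee-Jain (Type II): Q = -0.965·√(gD⁵h_f/L)·ln[ε/(3.7D) + √(3.17ν²L/(gD³h_f))]
√(gD⁵h_f/L) = √(9.81·0.216⁵·1.55/141) = 0.007121
ε/(3.7D) = 2.25×10^-4; √(3.17ν²L/(gD³h_f)) = 6.37×10^-5
Q = -0.965·0.007121·ln(2.890×10^-4) = 0.05600 m³/s
Check: V = 1.53 m/s, Re = 2.80×10^5, f = 0.02010, h_f = 1.56 m ≈ 1.55 m ✓

Q ≈ 56.0 L/s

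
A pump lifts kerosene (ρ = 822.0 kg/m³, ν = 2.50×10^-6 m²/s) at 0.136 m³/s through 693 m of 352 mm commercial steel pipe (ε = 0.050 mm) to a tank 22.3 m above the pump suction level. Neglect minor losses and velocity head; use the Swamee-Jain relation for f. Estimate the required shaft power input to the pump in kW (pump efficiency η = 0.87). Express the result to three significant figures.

V = 4Q/(πD²) = 1.398 m/s; Re = 1.97×10^5; ε/D = 1.42×10^-4; f = 0.01675
h_f = f(L/D)V²/2g = 3.283 m
Total head H = z + h_f = 22.3 + 3.283 = 25.58 m
P_hyd = ρgQH = 822.0·9.81·0.136·25.58 = 28.06 kW
P_shaft = P_hyd/η = 28.06/0.87 = 32.25 kW

P_shaft ≈ 32.2 kW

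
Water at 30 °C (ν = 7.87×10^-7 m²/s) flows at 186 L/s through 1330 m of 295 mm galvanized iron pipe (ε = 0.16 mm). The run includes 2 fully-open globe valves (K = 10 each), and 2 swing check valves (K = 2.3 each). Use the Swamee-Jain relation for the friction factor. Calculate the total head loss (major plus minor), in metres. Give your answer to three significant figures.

H_L ≈ 39.2 m

V = 4Q/(πD²) = 2.721 m/s; V²/2g = 0.3774 m
Re = 1.02×10^6, ε/D = 5.42×10^-4 → f = 0.01757 (Swamee-Jain)
Major: h_f = f(L/D)·V²/2g = 0.01757·4508·0.3774 = 29.90 m
Minor: ΣK = 24.6; h_m = ΣK·V²/2g = 9.285 m
Total H_L = 29.90 + 9.285 = 39.19 m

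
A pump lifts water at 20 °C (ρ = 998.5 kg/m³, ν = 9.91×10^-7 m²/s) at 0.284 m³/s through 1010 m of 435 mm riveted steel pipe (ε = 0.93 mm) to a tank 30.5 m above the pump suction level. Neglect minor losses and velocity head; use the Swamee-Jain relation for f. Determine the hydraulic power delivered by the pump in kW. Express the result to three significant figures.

P_hyd ≈ 114 kW

V = 4Q/(πD²) = 1.911 m/s; Re = 8.39×10^5; ε/D = 0.00214; f = 0.02413
h_f = f(L/D)V²/2g = 10.43 m
Total head H = z + h_f = 30.5 + 10.43 = 40.93 m
P_hyd = ρgQH = 998.5·9.81·0.284·40.93 = 113.9 kW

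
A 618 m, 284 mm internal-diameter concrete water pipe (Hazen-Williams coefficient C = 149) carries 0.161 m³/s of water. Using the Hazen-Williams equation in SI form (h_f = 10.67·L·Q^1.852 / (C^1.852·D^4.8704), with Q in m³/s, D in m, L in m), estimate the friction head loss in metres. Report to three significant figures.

h_f = 10.67·618·0.161^1.852 / (149^1.852·0.284^4.8704) = 9.728 m

h_f ≈ 9.73 m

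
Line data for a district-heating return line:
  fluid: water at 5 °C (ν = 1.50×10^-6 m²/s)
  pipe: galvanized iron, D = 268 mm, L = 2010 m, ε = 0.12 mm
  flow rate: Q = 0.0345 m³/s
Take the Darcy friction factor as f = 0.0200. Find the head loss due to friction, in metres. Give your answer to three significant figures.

h_f ≈ 2.86 m

V = 4Q/(πD²) = 4·0.0345/(π·0.268²) = 0.6116 m/s
h_f = f(L/D)V²/(2g) = 0.02000·(2010/0.268)·0.6116²/(2·9.81) = 2.860 m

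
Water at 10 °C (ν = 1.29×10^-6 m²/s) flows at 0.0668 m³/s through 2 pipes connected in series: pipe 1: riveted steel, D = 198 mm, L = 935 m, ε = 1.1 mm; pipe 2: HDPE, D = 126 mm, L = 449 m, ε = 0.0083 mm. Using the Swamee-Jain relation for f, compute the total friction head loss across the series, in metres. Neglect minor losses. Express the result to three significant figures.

Pipe 1: V = 2.169 m/s, Re = 3.33×10^5, ε/D = 0.00556, f = 0.03175, h_1 = f(L/D)V²/2g = 35.97 m
Pipe 2: V = 5.357 m/s, Re = 5.23×10^5, ε/D = 6.59×10^-5, f = 0.01396, h_2 = f(L/D)V²/2g = 72.79 m
Series → Q common, losses add: H = Σh = 108.8 m

H ≈ 109 m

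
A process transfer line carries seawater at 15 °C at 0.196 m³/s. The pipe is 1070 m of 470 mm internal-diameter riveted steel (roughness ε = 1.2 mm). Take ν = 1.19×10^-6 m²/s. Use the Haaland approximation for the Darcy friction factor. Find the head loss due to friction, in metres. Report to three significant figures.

V = 4Q/(πD²) = 4·0.196/(π·0.470²) = 1.130 m/s
Re = VD/ν = 1.130·0.470/1.19×10^-6 = 4.46×10^5 → turbulent
ε/D = 1.2/470 = 0.00255
Haaland: f = 0.02537
h_f = f(L/D)V²/(2g) = 0.02537·(1070/0.470)·1.130²/(2·9.81) = 3.758 m

h_f ≈ 3.76 m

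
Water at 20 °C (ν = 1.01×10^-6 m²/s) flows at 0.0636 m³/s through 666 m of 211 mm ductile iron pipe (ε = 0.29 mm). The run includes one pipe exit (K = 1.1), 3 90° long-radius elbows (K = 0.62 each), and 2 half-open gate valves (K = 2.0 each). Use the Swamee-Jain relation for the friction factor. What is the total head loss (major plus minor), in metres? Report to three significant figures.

V = 4Q/(πD²) = 1.819 m/s; V²/2g = 0.1686 m
Re = 3.80×10^5, ε/D = 0.00137 → f = 0.02201 (Swamee-Jain)
Major: h_f = f(L/D)·V²/2g = 0.02201·3156·0.1686 = 11.71 m
Minor: ΣK = 6.96; h_m = ΣK·V²/2g = 1.174 m
Total H_L = 11.71 + 1.174 = 12.89 m

H_L ≈ 12.9 m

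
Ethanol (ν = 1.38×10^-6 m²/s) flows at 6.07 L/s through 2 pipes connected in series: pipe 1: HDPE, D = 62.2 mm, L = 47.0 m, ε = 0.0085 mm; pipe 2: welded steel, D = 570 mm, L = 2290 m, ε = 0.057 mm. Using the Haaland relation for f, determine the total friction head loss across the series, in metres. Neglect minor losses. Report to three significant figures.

H ≈ 2.89 m

Pipe 1: V = 1.998 m/s, Re = 9.00×10^4, ε/D = 1.37×10^-4, f = 0.01880, h_1 = f(L/D)V²/2g = 2.889 m
Pipe 2: V = 0.02379 m/s, Re = 9830, ε/D = 1.00×10^-4, f = 0.03114, h_2 = f(L/D)V²/2g = 0.003608 m
Series → Q common, losses add: H = Σh = 2.892 m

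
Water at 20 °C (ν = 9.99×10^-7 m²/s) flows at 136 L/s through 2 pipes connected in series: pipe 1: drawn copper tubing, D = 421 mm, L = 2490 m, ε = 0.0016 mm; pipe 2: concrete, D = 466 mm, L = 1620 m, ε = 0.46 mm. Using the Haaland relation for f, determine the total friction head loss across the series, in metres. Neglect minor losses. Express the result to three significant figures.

H ≈ 6.19 m

Pipe 1: V = 0.9770 m/s, Re = 4.12×10^5, ε/D = 3.80×10^-6, f = 0.01357, h_1 = f(L/D)V²/2g = 3.903 m
Pipe 2: V = 0.7974 m/s, Re = 3.72×10^5, ε/D = 9.87×10^-4, f = 0.02031, h_2 = f(L/D)V²/2g = 2.288 m
Series → Q common, losses add: H = Σh = 6.192 m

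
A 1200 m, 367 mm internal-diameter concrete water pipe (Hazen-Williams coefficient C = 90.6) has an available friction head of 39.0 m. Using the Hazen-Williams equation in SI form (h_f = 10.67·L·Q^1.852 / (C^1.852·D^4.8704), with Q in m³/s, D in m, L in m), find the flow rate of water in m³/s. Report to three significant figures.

Q ≈ 0.284 m³/s

Rearranging: Q = [h_f·C^1.852·D^4.8704 / (10.67·L)]^(1/1.852)
Q = [39.0·90.6^1.852·0.367^4.8704 / (10.67·1200)]^0.540 = 0.2842 m³/s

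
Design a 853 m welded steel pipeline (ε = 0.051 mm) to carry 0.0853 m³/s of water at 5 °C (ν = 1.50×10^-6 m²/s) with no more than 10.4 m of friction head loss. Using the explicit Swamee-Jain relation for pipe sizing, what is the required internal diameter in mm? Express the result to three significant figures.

D ≈ 244 mm

Swamee-Jain (Type III): D = 0.66·[ε^1.25·(LQ²/(gh_f))^4.75 + ν·Q^9.4·(L/(gh_f))^5.2]^0.04
LQ²/(gh_f) = 0.06083; L/(gh_f) = 8.361
Term 1 = ε^1.25·(…)^4.75 = 7.23×10^-12; Term 2 = ν·Q^9.4·(…)^5.2 = 8.37×10^-12
D = 0.66·(7.23×10^-12 + 8.37×10^-12)^0.04 = 0.2439 m = 244 mm
Check: V = 1.83 m/s, Re = 2.97×10^5, f = 0.01640, h_f = 9.74 m ≈ 10.4 m ✓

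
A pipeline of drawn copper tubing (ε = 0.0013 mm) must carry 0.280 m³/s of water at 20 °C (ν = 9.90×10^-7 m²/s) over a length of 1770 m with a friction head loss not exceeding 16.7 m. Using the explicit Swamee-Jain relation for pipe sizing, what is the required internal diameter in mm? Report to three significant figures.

Swamee-Jain (Type III): D = 0.66·[ε^1.25·(LQ²/(gh_f))^4.75 + ν·Q^9.4·(L/(gh_f))^5.2]^0.04
LQ²/(gh_f) = 0.8470; L/(gh_f) = 10.80
Term 1 = ε^1.25·(…)^4.75 = 2.00×10^-8; Term 2 = ν·Q^9.4·(…)^5.2 = 1.49×10^-6
D = 0.66·(2.00×10^-8 + 1.49×10^-6)^0.04 = 0.3861 m = 386 mm
Check: V = 2.39 m/s, Re = 9.33×10^5, f = 0.01183, h_f = 15.8 m ≈ 16.7 m ✓

D ≈ 386 mm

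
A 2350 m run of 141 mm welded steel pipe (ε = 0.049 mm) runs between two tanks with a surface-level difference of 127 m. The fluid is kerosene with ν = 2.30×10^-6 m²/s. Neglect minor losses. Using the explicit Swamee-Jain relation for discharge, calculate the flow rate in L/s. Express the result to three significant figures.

Swamee-Jain (Type II): Q = -0.965·√(gD⁵h_f/L)·ln[ε/(3.7D) + √(3.17ν²L/(gD³h_f))]
√(gD⁵h_f/L) = √(9.81·0.141⁵·127/2350) = 0.005436
ε/(3.7D) = 9.39×10^-5; √(3.17ν²L/(gD³h_f)) = 1.06×10^-4
Q = -0.965·0.005436·ln(2.001×10^-4) = 0.04467 m³/s
Check: V = 2.86 m/s, Re = 1.75×10^5, f = 0.01834, h_f = 128 m ≈ 127 m ✓

Q ≈ 44.7 L/s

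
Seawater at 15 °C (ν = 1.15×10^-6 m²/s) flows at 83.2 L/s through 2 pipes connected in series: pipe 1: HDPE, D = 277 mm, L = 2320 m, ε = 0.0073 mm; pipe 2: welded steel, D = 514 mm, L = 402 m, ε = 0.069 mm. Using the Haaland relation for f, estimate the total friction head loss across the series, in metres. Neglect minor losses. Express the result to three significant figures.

Pipe 1: V = 1.381 m/s, Re = 3.33×10^5, ε/D = 2.64×10^-5, f = 0.01431, h_1 = f(L/D)V²/2g = 11.64 m
Pipe 2: V = 0.4010 m/s, Re = 1.79×10^5, ε/D = 1.34×10^-4, f = 0.01670, h_2 = f(L/D)V²/2g = 0.1070 m
Series → Q common, losses add: H = Σh = 11.75 m

H ≈ 11.8 m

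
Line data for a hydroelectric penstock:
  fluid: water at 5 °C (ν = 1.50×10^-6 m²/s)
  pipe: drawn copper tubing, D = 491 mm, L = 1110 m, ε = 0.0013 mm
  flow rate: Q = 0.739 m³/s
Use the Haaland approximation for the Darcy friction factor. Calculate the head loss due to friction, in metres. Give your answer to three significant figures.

h_f ≈ 19.6 m

V = 4Q/(πD²) = 4·0.739/(π·0.491²) = 3.903 m/s
Re = VD/ν = 3.903·0.491/1.50×10^-6 = 1.28×10^6 → turbulent
ε/D = 0.0013/491 = 2.65×10^-6
Haaland: f = 0.01117
h_f = f(L/D)V²/(2g) = 0.01117·(1110/0.491)·3.903²/(2·9.81) = 19.61 m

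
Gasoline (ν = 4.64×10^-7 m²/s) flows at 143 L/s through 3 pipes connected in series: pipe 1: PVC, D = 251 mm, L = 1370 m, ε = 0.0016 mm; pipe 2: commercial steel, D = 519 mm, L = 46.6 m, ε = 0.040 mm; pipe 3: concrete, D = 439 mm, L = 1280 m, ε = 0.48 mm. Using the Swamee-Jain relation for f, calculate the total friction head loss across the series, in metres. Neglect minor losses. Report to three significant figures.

Pipe 1: V = 2.890 m/s, Re = 1.56×10^6, ε/D = 6.37×10^-6, f = 0.01099, h_1 = f(L/D)V²/2g = 25.54 m
Pipe 2: V = 0.6759 m/s, Re = 7.56×10^5, ε/D = 7.71×10^-5, f = 0.01353, h_2 = f(L/D)V²/2g = 0.02828 m
Pipe 3: V = 0.9448 m/s, Re = 8.94×10^5, ε/D = 0.00109, f = 0.02048, h_3 = f(L/D)V²/2g = 2.717 m
Series → Q common, losses add: H = Σh = 28.28 m

H ≈ 28.3 m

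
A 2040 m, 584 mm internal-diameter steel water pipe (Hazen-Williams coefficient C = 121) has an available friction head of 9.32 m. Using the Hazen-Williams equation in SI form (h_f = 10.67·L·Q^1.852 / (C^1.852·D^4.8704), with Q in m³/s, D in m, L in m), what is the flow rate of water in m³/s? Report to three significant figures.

Q ≈ 0.446 m³/s

Rearranging: Q = [h_f·C^1.852·D^4.8704 / (10.67·L)]^(1/1.852)
Q = [9.32·121^1.852·0.584^4.8704 / (10.67·2040)]^0.540 = 0.4464 m³/s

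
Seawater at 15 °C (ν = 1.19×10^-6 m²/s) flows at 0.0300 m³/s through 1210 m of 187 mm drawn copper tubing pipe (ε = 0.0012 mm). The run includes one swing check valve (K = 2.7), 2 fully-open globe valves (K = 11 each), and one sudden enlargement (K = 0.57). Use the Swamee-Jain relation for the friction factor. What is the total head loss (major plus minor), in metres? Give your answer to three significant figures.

H_L ≈ 7.86 m

V = 4Q/(πD²) = 1.092 m/s; V²/2g = 0.06081 m
Re = 1.72×10^5, ε/D = 6.42×10^-6 → f = 0.01606 (Swamee-Jain)
Major: h_f = f(L/D)·V²/2g = 0.01606·6471·0.06081 = 6.319 m
Minor: ΣK = 25.3; h_m = ΣK·V²/2g = 1.537 m
Total H_L = 6.319 + 1.537 = 7.856 m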